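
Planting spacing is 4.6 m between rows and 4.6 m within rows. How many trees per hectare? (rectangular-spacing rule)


Formula: TPH = 10000 m^2/ha / (spacing_x * spacing_y)
Area per tree = 4.6 m * 4.6 m = 21.16 m^2
TPH = 10000 / 21.16 = 473 trees/ha

473


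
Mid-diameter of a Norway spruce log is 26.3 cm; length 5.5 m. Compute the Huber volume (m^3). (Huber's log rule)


Huber: V = Am * L,  Am = pi*(Dm/200)^2
Am = pi*(26.3/200)^2 = 0.054325 m^2
V = 0.054325*5.5 = 0.2988 m^3

0.2988


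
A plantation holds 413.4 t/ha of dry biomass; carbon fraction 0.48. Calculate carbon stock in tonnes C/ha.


Formula: Carbon Stock = Biomass * Carbon Fraction
C = 413.4 t/ha * 0.48
C = 198.4 t C/ha

198.4


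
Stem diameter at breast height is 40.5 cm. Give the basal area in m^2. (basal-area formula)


Formula: BA = pi * (DBH/2)^2 / 10000  (cm^2 to m^2)
Radius = DBH/2 = 40.5/2 = 20.25 cm
BA = pi * 20.25^2 / 10000
   = 1288.2493 cm^2 / 10000
   = 0.1288 m^2

0.1288


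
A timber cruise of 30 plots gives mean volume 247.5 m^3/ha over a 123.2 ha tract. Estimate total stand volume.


Formula: Total Volume = Mean Volume per ha * Total Area
Total Volume = 247.5 m^3/ha * 123.2 ha
Total Volume = 30492 m^3

30492


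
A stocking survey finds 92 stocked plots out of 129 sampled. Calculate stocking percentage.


Formula: Stocking % = stocked plots / total plots * 100
Stocking = 92 / 129 * 100
Stocking = 0.7132 * 100 = 71.3%

71.3


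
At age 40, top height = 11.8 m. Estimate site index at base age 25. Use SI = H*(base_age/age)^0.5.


Formula: SI = H_dom * (base_age / age)^0.5
Age ratio = 25 / 40 = 0.625
sqrt(age_ratio) = 0.79057
SI = 11.8 * 0.79057 = 9.3 m

9.3


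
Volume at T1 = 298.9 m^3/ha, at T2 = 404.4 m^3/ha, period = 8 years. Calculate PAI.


Formula: PAI = (V_T2 - V_T1) / (T2 - T1)
Volume increment = 404.4 - 298.9 = 105.5 m^3/ha
PAI = 105.5 / 8 = 13.19 m^3/ha/year

13.19


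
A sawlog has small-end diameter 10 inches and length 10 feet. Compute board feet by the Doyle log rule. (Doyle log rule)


Doyle: BF = (D - 4)^2 * L / 16
Adjusted diameter = 10 - 4 = 6 in
(D-4)^2 = 6^2 = 36
BF = 36 * 10 / 16 = 23 BF

23


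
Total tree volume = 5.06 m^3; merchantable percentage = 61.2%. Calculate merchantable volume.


Formula: MV = V_total * (merchantable_pct / 100)
Merchantable fraction = 61.2% / 100 = 0.612
MV = 5.06 m^3 * 0.612 = 3.097 m^3

3.097


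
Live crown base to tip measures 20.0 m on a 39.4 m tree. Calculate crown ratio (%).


Formula: Crown Ratio = (Crown Length / Total Height) * 100
CR = (20.0 m / 39.4 m) * 100
CR = 0.5076 * 100 = 50.8%

50.8


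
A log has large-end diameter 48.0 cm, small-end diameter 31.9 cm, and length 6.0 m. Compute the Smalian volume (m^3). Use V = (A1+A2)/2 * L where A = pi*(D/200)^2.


Smalian: V = (A1 + A2)/2 * L,  A = pi*(D/200)^2
A1 = pi*(48.0/200)^2 = 0.180956 m^2
A2 = pi*(31.9/200)^2 = 0.079923 m^2
V = (0.180956+0.079923)/2*6.0 = 0.7826 m^3

0.7826


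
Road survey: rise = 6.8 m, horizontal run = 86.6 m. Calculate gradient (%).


Formula: Gradient = rise / run * 100
Gradient = 6.8 / 86.6 * 100 = 7.9%

7.9


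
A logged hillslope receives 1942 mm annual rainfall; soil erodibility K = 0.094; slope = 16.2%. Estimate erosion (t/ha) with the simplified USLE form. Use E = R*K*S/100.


Formula: E = R * K * S / 100  (simplified USLE)
R * K = 1942 * 0.094 = 182.548
E = 182.548 * 16.2 / 100 = 29.57 t/ha

29.57


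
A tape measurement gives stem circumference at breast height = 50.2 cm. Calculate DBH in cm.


Formula: DBH = C / pi
DBH = 50.2 / pi
pi = 3.14159...
DBH = 16.0 cm

16.0


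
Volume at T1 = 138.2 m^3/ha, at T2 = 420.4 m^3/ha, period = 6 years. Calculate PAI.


Formula: PAI = (V_T2 - V_T1) / (T2 - T1)
Volume increment = 420.4 - 138.2 = 282.2 m^3/ha
PAI = 282.2 / 6 = 47.03 m^3/ha/year

47.03


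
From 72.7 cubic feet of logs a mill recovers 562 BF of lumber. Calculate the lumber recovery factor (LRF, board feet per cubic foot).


Formula: LRF = Lumber Output (BF) / Log Input (ft^3)
LRF = 562 BF / 72.7 ft^3
LRF = 7.73 BF/ft^3

7.73


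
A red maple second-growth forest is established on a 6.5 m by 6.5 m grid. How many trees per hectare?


Formula: TPH = 10000 m^2/ha / (spacing_x * spacing_y)
Area per tree = 6.5 m * 6.5 m = 42.25 m^2
TPH = 10000 / 42.25 = 237 trees/ha

237


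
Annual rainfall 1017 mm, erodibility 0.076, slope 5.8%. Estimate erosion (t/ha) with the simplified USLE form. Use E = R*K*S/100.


Formula: E = R * K * S / 100  (simplified USLE)
R * K = 1017 * 0.076 = 77.292
E = 77.292 * 5.8 / 100 = 4.48 t/ha

4.48


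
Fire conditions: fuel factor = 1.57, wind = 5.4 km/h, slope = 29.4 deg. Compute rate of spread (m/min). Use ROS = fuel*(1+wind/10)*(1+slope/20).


Formula: ROS = fuel * (1 + wind/10) * (1 + slope/20)
Wind factor = 1 + 5.4/10 = 1.54
Slope factor = 1 + 29.4/20 = 2.47
ROS = 1.57 * 1.54 * 2.47 = 5.97 m/min

5.97


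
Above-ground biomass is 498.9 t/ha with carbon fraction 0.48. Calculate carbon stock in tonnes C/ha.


Formula: Carbon Stock = Biomass * Carbon Fraction
C = 498.9 t/ha * 0.48
C = 239.5 t C/ha

239.5


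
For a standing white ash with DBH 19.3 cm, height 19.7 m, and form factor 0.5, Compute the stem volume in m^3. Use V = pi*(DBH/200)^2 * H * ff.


Formula: V = pi * (DBH/200)^2 * H * ff
Radius = DBH/200 = 19.3/200 = 0.0965 m
Radius^2 = 0.0965^2 = 0.00931225 m^2
V = pi * 0.00931225 * 19.7 * 0.5
V = 0.288 m^3

0.288


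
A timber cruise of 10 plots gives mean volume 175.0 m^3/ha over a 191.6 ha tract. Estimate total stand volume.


Formula: Total Volume = Mean Volume per ha * Total Area
Total Volume = 175.0 m^3/ha * 191.6 ha
Total Volume = 33530 m^3

33530


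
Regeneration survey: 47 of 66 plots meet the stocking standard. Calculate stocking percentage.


Formula: Stocking % = stocked plots / total plots * 100
Stocking = 47 / 66 * 100
Stocking = 0.7121 * 100 = 71.2%

71.2


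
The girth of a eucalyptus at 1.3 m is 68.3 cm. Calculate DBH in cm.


Formula: DBH = C / pi
DBH = 68.3 / pi
pi = 3.14159...
DBH = 21.7 cm

21.7


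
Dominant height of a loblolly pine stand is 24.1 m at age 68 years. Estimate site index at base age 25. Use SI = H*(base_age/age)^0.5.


Formula: SI = H_dom * (base_age / age)^0.5
Age ratio = 25 / 68 = 0.36765
sqrt(age_ratio) = 0.60634
SI = 24.1 * 0.60634 = 14.6 m

14.6


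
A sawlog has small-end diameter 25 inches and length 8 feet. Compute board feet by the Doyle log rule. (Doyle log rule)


Doyle: BF = (D - 4)^2 * L / 16
Adjusted diameter = 25 - 4 = 21 in
(D-4)^2 = 21^2 = 441
BF = 441 * 8 / 16 = 221 BF

221


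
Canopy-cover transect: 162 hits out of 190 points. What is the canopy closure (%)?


Formula: Canopy closure = covered points / total points * 100
Closure = 162 / 190 * 100
Closure = 0.8526 * 100 = 85.3%

85.3


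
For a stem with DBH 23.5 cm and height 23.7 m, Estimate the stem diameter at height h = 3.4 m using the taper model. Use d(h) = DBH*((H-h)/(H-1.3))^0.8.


Taper: d(h) = DBH * ((H - h) / (H - 1.3))^0.8
Numerator = H - h = 23.7 - 3.4 = 20.3 m
Denominator = H - 1.3 = 23.7 - 1.3 = 22.4 m
Ratio = 20.3 / 22.4 = 0.90625
d = 23.5 * 0.90625^0.8 = 21.7 cm

21.7


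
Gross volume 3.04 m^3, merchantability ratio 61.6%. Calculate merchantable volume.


Formula: MV = V_total * (merchantable_pct / 100)
Merchantable fraction = 61.6% / 100 = 0.616
MV = 3.04 m^3 * 0.616 = 1.873 m^3

1.873


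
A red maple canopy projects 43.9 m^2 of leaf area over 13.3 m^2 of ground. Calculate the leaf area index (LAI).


Formula: LAI = total leaf area / ground area  (dimensionless)
LAI = 43.9 m^2 / 13.3 m^2
LAI = 3.3

3.3


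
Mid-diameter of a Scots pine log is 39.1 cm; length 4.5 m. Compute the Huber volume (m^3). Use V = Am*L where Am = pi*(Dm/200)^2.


Huber: V = Am * L,  Am = pi*(Dm/200)^2
Am = pi*(39.1/200)^2 = 0.120072 m^2
V = 0.120072*4.5 = 0.5403 m^3

0.5403


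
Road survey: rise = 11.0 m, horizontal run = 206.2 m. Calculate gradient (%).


Formula: Gradient = rise / run * 100
Gradient = 11.0 / 206.2 * 100 = 5.3%

5.3


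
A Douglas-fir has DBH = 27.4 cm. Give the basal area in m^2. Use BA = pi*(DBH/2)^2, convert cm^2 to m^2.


Formula: BA = pi * (DBH/2)^2 / 10000  (cm^2 to m^2)
Radius = DBH/2 = 27.4/2 = 13.7 cm
BA = pi * 13.7^2 / 10000
   = 589.6455 cm^2 / 10000
   = 0.059 m^2

0.059


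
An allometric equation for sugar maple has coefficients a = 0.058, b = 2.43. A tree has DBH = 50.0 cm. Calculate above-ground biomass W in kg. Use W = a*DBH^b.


Formula: W = a * DBH^b  (allometric power law)
DBH^b = 50.0^2.43 = 13443.0282
W = 0.058 * 13443.0282 = 779.7 kg

779.7


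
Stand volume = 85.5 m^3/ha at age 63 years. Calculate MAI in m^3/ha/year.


Formula: MAI = Total Volume / Stand Age
MAI = 85.5 m^3/ha / 63 years
MAI = 1.36 m^3/ha/year

1.36


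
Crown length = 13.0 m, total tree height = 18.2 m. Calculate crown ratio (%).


Formula: Crown Ratio = (Crown Length / Total Height) * 100
CR = (13.0 m / 18.2 m) * 100
CR = 0.7143 * 100 = 71.4%

71.4


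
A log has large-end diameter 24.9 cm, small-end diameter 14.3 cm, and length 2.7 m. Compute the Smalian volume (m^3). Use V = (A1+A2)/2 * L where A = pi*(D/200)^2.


Smalian: V = (A1 + A2)/2 * L,  A = pi*(D/200)^2
A1 = pi*(24.9/200)^2 = 0.048695 m^2
A2 = pi*(14.3/200)^2 = 0.016061 m^2
V = (0.048695+0.016061)/2*2.7 = 0.0874 m^3

0.0874


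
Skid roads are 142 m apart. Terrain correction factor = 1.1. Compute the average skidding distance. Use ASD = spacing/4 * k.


Formula: ASD = (spacing / 4) * correction
Uncorrected distance = spacing / 4 = 142 / 4 = 35.5 m
ASD = 35.5 * 1.1 = 39 m

39


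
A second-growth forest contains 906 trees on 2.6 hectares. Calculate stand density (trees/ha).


Formula: Stand Density = N_trees / Area_ha
Density = 906 trees / 2.6 ha
Density = 348 trees/ha

348


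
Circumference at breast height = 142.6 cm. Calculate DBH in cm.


Formula: DBH = C / pi
DBH = 142.6 / pi
pi = 3.14159...
DBH = 45.4 cm

45.4


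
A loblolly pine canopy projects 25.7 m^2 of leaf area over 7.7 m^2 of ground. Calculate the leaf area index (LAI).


Formula: LAI = total leaf area / ground area  (dimensionless)
LAI = 25.7 m^2 / 7.7 m^2
LAI = 3.34

3.34


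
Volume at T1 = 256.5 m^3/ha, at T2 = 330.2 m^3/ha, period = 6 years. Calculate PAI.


Formula: PAI = (V_T2 - V_T1) / (T2 - T1)
Volume increment = 330.2 - 256.5 = 73.7 m^3/ha
PAI = 73.7 / 6 = 12.28 m^3/ha/year

12.28


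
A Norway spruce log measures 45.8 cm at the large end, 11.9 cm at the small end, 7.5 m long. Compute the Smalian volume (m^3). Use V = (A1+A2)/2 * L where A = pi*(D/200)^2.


Smalian: V = (A1 + A2)/2 * L,  A = pi*(D/200)^2
A1 = pi*(45.8/200)^2 = 0.164748 m^2
A2 = pi*(11.9/200)^2 = 0.011122 m^2
V = (0.164748+0.011122)/2*7.5 = 0.6595 m^3

0.6595


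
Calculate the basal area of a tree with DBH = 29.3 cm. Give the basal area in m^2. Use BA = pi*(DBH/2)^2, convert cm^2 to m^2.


Formula: BA = pi * (DBH/2)^2 / 10000  (cm^2 to m^2)
Radius = DBH/2 = 29.3/2 = 14.65 cm
BA = pi * 14.65^2 / 10000
   = 674.2565 cm^2 / 10000
   = 0.0674 m^2

0.0674


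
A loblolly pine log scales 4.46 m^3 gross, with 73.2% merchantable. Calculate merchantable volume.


Formula: MV = V_total * (merchantable_pct / 100)
Merchantable fraction = 73.2% / 100 = 0.732
MV = 4.46 m^3 * 0.732 = 3.265 m^3

3.265


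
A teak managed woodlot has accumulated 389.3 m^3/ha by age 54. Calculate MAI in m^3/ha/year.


Formula: MAI = Total Volume / Stand Age
MAI = 389.3 m^3/ha / 54 years
MAI = 7.21 m^3/ha/year

7.21


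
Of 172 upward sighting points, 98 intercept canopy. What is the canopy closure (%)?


Formula: Canopy closure = covered points / total points * 100
Closure = 98 / 172 * 100
Closure = 0.5698 * 100 = 57.0%

57.0


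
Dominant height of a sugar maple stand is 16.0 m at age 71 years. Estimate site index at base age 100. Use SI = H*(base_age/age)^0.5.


Formula: SI = H_dom * (base_age / age)^0.5
Age ratio = 100 / 71 = 1.40845
sqrt(age_ratio) = 1.18678
SI = 16.0 * 1.18678 = 19.0 m

19.0


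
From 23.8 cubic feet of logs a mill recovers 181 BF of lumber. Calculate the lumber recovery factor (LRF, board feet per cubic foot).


Formula: LRF = Lumber Output (BF) / Log Input (ft^3)
LRF = 181 BF / 23.8 ft^3
LRF = 7.61 BF/ft^3

7.61


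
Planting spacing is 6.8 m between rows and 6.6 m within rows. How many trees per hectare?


Formula: TPH = 10000 m^2/ha / (spacing_x * spacing_y)
Area per tree = 6.8 m * 6.6 m = 44.88 m^2
TPH = 10000 / 44.88 = 223 trees/ha

223


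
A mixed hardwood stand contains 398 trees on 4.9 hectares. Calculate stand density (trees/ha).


Formula: Stand Density = N_trees / Area_ha
Density = 398 trees / 4.9 ha
Density = 81 trees/ha

81


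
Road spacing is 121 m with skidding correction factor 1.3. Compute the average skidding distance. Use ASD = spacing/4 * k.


Formula: ASD = (spacing / 4) * correction
Uncorrected distance = spacing / 4 = 121 / 4 = 30.25 m
ASD = 30.25 * 1.3 = 39 m

39


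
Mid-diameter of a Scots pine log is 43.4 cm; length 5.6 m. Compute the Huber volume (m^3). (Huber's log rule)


Huber: V = Am * L,  Am = pi*(Dm/200)^2
Am = pi*(43.4/200)^2 = 0.147934 m^2
V = 0.147934*5.6 = 0.8284 m^3

0.8284


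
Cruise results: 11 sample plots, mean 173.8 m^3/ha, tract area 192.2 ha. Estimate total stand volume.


Formula: Total Volume = Mean Volume per ha * Total Area
Total Volume = 173.8 m^3/ha * 192.2 ha
Total Volume = 33404 m^3

33404


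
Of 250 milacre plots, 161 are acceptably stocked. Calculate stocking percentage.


Formula: Stocking % = stocked plots / total plots * 100
Stocking = 161 / 250 * 100
Stocking = 0.644 * 100 = 64.4%

64.4


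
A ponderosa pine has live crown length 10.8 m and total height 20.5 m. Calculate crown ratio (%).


Formula: Crown Ratio = (Crown Length / Total Height) * 100
CR = (10.8 m / 20.5 m) * 100
CR = 0.5268 * 100 = 52.7%

52.7


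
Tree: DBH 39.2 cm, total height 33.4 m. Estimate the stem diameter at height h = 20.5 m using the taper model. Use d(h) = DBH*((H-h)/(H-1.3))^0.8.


Taper: d(h) = DBH * ((H - h) / (H - 1.3))^0.8
Numerator = H - h = 33.4 - 20.5 = 12.9 m
Denominator = H - 1.3 = 33.4 - 1.3 = 32.1 m
Ratio = 12.9 / 32.1 = 0.40187
d = 39.2 * 0.40187^0.8 = 18.9 cm

18.9


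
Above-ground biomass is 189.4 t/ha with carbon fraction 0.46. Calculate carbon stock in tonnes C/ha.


Formula: Carbon Stock = Biomass * Carbon Fraction
C = 189.4 t/ha * 0.46
C = 87.1 t C/ha

87.1


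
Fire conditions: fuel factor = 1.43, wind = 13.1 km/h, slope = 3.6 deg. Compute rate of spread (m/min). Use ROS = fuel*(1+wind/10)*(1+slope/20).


Formula: ROS = fuel * (1 + wind/10) * (1 + slope/20)
Wind factor = 1 + 13.1/10 = 2.31
Slope factor = 1 + 3.6/20 = 1.18
ROS = 1.43 * 2.31 * 1.18 = 3.9 m/min

3.9


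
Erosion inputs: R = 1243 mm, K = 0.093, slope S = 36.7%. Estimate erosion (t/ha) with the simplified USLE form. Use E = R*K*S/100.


Formula: E = R * K * S / 100  (simplified USLE)
R * K = 1243 * 0.093 = 115.599
E = 115.599 * 36.7 / 100 = 42.42 t/ha

42.42


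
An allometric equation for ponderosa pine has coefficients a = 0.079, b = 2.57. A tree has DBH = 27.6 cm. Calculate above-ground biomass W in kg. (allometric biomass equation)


Formula: W = a * DBH^b  (allometric power law)
DBH^b = 27.6^2.57 = 5048.1975
W = 0.079 * 5048.1975 = 398.8 kg

398.8


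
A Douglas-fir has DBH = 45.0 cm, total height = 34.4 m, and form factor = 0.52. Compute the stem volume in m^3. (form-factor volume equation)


Formula: V = pi * (DBH/200)^2 * H * ff
Radius = DBH/200 = 45.0/200 = 0.225 m
Radius^2 = 0.225^2 = 0.050625 m^2
V = pi * 0.050625 * 34.4 * 0.52
V = 2.845 m^3

2.845


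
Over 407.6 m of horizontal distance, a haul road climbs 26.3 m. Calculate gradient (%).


Formula: Gradient = rise / run * 100
Gradient = 26.3 / 407.6 * 100 = 6.5%

6.5


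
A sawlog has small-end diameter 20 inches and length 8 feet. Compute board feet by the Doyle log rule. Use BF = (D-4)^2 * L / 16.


Doyle: BF = (D - 4)^2 * L / 16
Adjusted diameter = 20 - 4 = 16 in
(D-4)^2 = 16^2 = 256
BF = 256 * 8 / 16 = 128 BF

128


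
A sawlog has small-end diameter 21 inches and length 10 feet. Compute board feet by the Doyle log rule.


Doyle: BF = (D - 4)^2 * L / 16
Adjusted diameter = 21 - 4 = 17 in
(D-4)^2 = 17^2 = 289
BF = 289 * 10 / 16 = 181 BF

181


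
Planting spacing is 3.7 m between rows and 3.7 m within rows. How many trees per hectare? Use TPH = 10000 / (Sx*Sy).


Formula: TPH = 10000 m^2/ha / (spacing_x * spacing_y)
Area per tree = 3.7 m * 3.7 m = 13.69 m^2
TPH = 10000 / 13.69 = 730 trees/ha

730


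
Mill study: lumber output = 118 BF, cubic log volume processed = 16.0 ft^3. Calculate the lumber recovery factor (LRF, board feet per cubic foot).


Formula: LRF = Lumber Output (BF) / Log Input (ft^3)
LRF = 118 BF / 16.0 ft^3
LRF = 7.38 BF/ft^3

7.38


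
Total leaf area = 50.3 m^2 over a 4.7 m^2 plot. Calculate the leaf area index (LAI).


Formula: LAI = total leaf area / ground area  (dimensionless)
LAI = 50.3 m^2 / 4.7 m^2
LAI = 10.7

10.7


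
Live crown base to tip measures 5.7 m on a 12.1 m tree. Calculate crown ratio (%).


Formula: Crown Ratio = (Crown Length / Total Height) * 100
CR = (5.7 m / 12.1 m) * 100
CR = 0.4711 * 100 = 47.1%

47.1


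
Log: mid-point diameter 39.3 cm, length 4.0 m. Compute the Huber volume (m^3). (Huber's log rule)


Huber: V = Am * L,  Am = pi*(Dm/200)^2
Am = pi*(39.3/200)^2 = 0.121304 m^2
V = 0.121304*4.0 = 0.4852 m^3

0.4852


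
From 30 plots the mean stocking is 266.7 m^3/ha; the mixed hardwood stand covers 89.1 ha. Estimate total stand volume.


Formula: Total Volume = Mean Volume per ha * Total Area
Total Volume = 266.7 m^3/ha * 89.1 ha
Total Volume = 23763 m^3

23763


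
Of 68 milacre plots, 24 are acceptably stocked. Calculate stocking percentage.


Formula: Stocking % = stocked plots / total plots * 100
Stocking = 24 / 68 * 100
Stocking = 0.3529 * 100 = 35.3%

35.3


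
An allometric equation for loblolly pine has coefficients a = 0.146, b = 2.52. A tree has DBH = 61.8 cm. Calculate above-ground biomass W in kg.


Formula: W = a * DBH^b  (allometric power law)
DBH^b = 61.8^2.52 = 32605.507
W = 0.146 * 32605.507 = 4760.4 kg

4760.4


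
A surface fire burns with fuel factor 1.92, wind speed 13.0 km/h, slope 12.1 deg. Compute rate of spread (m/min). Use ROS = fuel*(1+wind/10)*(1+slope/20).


Formula: ROS = fuel * (1 + wind/10) * (1 + slope/20)
Wind factor = 1 + 13.0/10 = 2.3
Slope factor = 1 + 12.1/20 = 1.605
ROS = 1.92 * 2.3 * 1.605 = 7.09 m/min

7.09


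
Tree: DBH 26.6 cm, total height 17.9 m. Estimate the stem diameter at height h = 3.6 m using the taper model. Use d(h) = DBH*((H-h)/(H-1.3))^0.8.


Taper: d(h) = DBH * ((H - h) / (H - 1.3))^0.8
Numerator = H - h = 17.9 - 3.6 = 14.3 m
Denominator = H - 1.3 = 17.9 - 1.3 = 16.6 m
Ratio = 14.3 / 16.6 = 0.86145
d = 26.6 * 0.86145^0.8 = 23.6 cm

23.6


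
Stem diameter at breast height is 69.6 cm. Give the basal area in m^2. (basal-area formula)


Formula: BA = pi * (DBH/2)^2 / 10000  (cm^2 to m^2)
Radius = DBH/2 = 69.6/2 = 34.8 cm
BA = pi * 34.8^2 / 10000
   = 3804.5944 cm^2 / 10000
   = 0.3805 m^2

0.3805


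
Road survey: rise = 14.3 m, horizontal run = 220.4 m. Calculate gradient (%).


Formula: Gradient = rise / run * 100
Gradient = 14.3 / 220.4 * 100 = 6.5%

6.5


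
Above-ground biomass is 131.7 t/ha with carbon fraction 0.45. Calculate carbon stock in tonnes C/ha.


Formula: Carbon Stock = Biomass * Carbon Fraction
C = 131.7 t/ha * 0.45
C = 59.3 t C/ha

59.3


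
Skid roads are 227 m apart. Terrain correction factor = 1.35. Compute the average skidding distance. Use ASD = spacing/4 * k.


Formula: ASD = (spacing / 4) * correction
Uncorrected distance = spacing / 4 = 227 / 4 = 56.75 m
ASD = 56.75 * 1.35 = 77 m

77


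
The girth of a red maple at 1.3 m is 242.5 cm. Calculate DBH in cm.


Formula: DBH = C / pi
DBH = 242.5 / pi
pi = 3.14159...
DBH = 77.2 cm

77.2


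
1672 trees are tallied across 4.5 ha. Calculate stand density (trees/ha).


Formula: Stand Density = N_trees / Area_ha
Density = 1672 trees / 4.5 ha
Density = 372 trees/ha

372


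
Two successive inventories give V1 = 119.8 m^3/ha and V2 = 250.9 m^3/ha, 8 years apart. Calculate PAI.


Formula: PAI = (V_T2 - V_T1) / (T2 - T1)
Volume increment = 250.9 - 119.8 = 131.1 m^3/ha
PAI = 131.1 / 8 = 16.39 m^3/ha/year

16.39


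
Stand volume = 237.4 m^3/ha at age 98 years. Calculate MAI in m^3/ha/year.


Formula: MAI = Total Volume / Stand Age
MAI = 237.4 m^3/ha / 98 years
MAI = 2.42 m^3/ha/year

2.42


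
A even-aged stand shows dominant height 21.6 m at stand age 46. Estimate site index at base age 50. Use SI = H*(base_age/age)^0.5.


Formula: SI = H_dom * (base_age / age)^0.5
Age ratio = 50 / 46 = 1.08696
sqrt(age_ratio) = 1.04257
SI = 21.6 * 1.04257 = 22.5 m

22.5


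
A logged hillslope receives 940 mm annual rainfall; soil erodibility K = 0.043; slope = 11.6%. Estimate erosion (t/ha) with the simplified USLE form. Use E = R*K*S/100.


Formula: E = R * K * S / 100  (simplified USLE)
R * K = 940 * 0.043 = 40.42
E = 40.42 * 11.6 / 100 = 4.69 t/ha

4.69


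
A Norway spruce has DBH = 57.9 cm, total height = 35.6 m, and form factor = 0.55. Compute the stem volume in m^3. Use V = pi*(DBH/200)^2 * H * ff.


Formula: V = pi * (DBH/200)^2 * H * ff
Radius = DBH/200 = 57.9/200 = 0.2895 m
Radius^2 = 0.2895^2 = 0.08381025 m^2
V = pi * 0.08381025 * 35.6 * 0.55
V = 5.155 m^3

5.155


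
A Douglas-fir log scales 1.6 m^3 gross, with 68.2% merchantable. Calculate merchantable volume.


Formula: MV = V_total * (merchantable_pct / 100)
Merchantable fraction = 68.2% / 100 = 0.682
MV = 1.6 m^3 * 0.682 = 1.091 m^3

1.091


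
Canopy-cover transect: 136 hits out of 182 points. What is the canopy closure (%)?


Formula: Canopy closure = covered points / total points * 100
Closure = 136 / 182 * 100
Closure = 0.7473 * 100 = 74.7%

74.7


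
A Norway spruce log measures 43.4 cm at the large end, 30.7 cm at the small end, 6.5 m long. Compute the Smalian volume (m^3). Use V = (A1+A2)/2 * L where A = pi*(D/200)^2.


Smalian: V = (A1 + A2)/2 * L,  A = pi*(D/200)^2
A1 = pi*(43.4/200)^2 = 0.147934 m^2
A2 = pi*(30.7/200)^2 = 0.074023 m^2
V = (0.147934+0.074023)/2*6.5 = 0.7214 m^3

0.7214


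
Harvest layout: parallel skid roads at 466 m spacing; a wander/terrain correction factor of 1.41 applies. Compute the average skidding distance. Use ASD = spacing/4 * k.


Formula: ASD = (spacing / 4) * correction
Uncorrected distance = spacing / 4 = 466 / 4 = 116.5 m
ASD = 116.5 * 1.41 = 164 m

164


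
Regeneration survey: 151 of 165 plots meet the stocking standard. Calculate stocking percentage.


Formula: Stocking % = stocked plots / total plots * 100
Stocking = 151 / 165 * 100
Stocking = 0.9152 * 100 = 91.5%

91.5


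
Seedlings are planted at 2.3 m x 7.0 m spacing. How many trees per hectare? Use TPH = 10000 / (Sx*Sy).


Formula: TPH = 10000 m^2/ha / (spacing_x * spacing_y)
Area per tree = 2.3 m * 7.0 m = 16.1 m^2
TPH = 10000 / 16.1 = 621 trees/ha

621


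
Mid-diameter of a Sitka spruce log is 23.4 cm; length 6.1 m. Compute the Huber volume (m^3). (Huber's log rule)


Huber: V = Am * L,  Am = pi*(Dm/200)^2
Am = pi*(23.4/200)^2 = 0.043005 m^2
V = 0.043005*6.1 = 0.2623 m^3

0.2623


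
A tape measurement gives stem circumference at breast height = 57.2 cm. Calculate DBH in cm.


Formula: DBH = C / pi
DBH = 57.2 / pi
pi = 3.14159...
DBH = 18.2 cm

18.2


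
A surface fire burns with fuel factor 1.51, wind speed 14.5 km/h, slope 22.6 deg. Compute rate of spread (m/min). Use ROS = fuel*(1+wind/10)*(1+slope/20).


Formula: ROS = fuel * (1 + wind/10) * (1 + slope/20)
Wind factor = 1 + 14.5/10 = 2.45
Slope factor = 1 + 22.6/20 = 2.13
ROS = 1.51 * 2.45 * 2.13 = 7.88 m/min

7.88


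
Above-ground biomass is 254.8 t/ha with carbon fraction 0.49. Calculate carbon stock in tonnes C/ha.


Formula: Carbon Stock = Biomass * Carbon Fraction
C = 254.8 t/ha * 0.49
C = 124.9 t C/ha

124.9


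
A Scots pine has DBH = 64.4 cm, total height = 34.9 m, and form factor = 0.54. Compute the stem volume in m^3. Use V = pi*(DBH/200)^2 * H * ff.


Formula: V = pi * (DBH/200)^2 * H * ff
Radius = DBH/200 = 64.4/200 = 0.322 m
Radius^2 = 0.322^2 = 0.103684 m^2
V = pi * 0.103684 * 34.9 * 0.54
V = 6.139 m^3

6.139


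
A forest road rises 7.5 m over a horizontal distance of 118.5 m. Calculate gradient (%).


Formula: Gradient = rise / run * 100
Gradient = 7.5 / 118.5 * 100 = 6.3%

6.3


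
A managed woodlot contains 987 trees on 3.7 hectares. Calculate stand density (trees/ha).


Formula: Stand Density = N_trees / Area_ha
Density = 987 trees / 3.7 ha
Density = 267 trees/ha

267


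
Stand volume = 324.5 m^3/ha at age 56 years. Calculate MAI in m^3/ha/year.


Formula: MAI = Total Volume / Stand Age
MAI = 324.5 m^3/ha / 56 years
MAI = 5.79 m^3/ha/year

5.79


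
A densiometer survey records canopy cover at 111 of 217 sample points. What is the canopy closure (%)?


Formula: Canopy closure = covered points / total points * 100
Closure = 111 / 217 * 100
Closure = 0.5115 * 100 = 51.2%

51.2


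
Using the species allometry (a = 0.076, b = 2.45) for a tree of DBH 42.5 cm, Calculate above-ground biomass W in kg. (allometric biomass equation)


Formula: W = a * DBH^b  (allometric power law)
DBH^b = 42.5^2.45 = 9762.3164
W = 0.076 * 9762.3164 = 741.9 kg

741.9


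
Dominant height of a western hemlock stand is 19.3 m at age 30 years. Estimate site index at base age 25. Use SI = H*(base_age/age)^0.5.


Formula: SI = H_dom * (base_age / age)^0.5
Age ratio = 25 / 30 = 0.83333
sqrt(age_ratio) = 0.91287
SI = 19.3 * 0.91287 = 17.6 m

17.6


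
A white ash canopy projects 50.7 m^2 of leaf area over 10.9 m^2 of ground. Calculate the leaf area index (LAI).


Formula: LAI = total leaf area / ground area  (dimensionless)
LAI = 50.7 m^2 / 10.9 m^2
LAI = 4.65

4.65


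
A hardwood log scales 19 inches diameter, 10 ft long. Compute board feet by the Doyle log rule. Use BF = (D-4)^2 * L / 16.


Doyle: BF = (D - 4)^2 * L / 16
Adjusted diameter = 19 - 4 = 15 in
(D-4)^2 = 15^2 = 225
BF = 225 * 10 / 16 = 141 BF

141


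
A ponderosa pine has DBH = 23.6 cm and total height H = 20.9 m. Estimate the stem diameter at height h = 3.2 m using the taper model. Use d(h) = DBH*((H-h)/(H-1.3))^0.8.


Taper: d(h) = DBH * ((H - h) / (H - 1.3))^0.8
Numerator = H - h = 20.9 - 3.2 = 17.7 m
Denominator = H - 1.3 = 20.9 - 1.3 = 19.6 m
Ratio = 17.7 / 19.6 = 0.90306
d = 23.6 * 0.90306^0.8 = 21.8 cm

21.8


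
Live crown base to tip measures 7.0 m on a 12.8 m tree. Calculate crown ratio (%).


Formula: Crown Ratio = (Crown Length / Total Height) * 100
CR = (7.0 m / 12.8 m) * 100
CR = 0.5469 * 100 = 54.7%

54.7


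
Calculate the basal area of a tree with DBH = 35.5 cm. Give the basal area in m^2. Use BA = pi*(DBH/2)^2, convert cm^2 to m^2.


Formula: BA = pi * (DBH/2)^2 / 10000  (cm^2 to m^2)
Radius = DBH/2 = 35.5/2 = 17.75 cm
BA = pi * 17.75^2 / 10000
   = 989.798 cm^2 / 10000
   = 0.099 m^2

0.099


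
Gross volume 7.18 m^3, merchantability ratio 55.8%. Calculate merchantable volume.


Formula: MV = V_total * (merchantable_pct / 100)
Merchantable fraction = 55.8% / 100 = 0.558
MV = 7.18 m^3 * 0.558 = 4.006 m^3

4.006


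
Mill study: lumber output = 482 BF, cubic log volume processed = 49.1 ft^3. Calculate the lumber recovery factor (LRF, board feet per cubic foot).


Formula: LRF = Lumber Output (BF) / Log Input (ft^3)
LRF = 482 BF / 49.1 ft^3
LRF = 9.82 BF/ft^3

9.82


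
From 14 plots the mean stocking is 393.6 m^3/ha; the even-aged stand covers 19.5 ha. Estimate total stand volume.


Formula: Total Volume = Mean Volume per ha * Total Area
Total Volume = 393.6 m^3/ha * 19.5 ha
Total Volume = 7675 m^3

7675


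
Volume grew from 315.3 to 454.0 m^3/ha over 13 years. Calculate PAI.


Formula: PAI = (V_T2 - V_T1) / (T2 - T1)
Volume increment = 454.0 - 315.3 = 138.7 m^3/ha
PAI = 138.7 / 13 = 10.67 m^3/ha/year

10.67


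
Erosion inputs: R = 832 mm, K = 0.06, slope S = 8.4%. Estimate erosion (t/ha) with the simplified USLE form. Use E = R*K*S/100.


Formula: E = R * K * S / 100  (simplified USLE)
R * K = 832 * 0.06 = 49.92
E = 49.92 * 8.4 / 100 = 4.19 t/ha

4.19


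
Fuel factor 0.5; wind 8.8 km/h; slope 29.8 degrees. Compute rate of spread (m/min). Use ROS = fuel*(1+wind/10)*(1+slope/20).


Formula: ROS = fuel * (1 + wind/10) * (1 + slope/20)
Wind factor = 1 + 8.8/10 = 1.88
Slope factor = 1 + 29.8/20 = 2.49
ROS = 0.5 * 1.88 * 2.49 = 2.34 m/min

2.34


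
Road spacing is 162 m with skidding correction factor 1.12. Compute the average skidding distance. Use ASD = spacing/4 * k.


Formula: ASD = (spacing / 4) * correction
Uncorrected distance = spacing / 4 = 162 / 4 = 40.5 m
ASD = 40.5 * 1.12 = 45 m

45


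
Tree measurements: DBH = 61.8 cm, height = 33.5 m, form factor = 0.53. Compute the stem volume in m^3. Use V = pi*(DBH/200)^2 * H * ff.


Formula: V = pi * (DBH/200)^2 * H * ff
Radius = DBH/200 = 61.8/200 = 0.309 m
Radius^2 = 0.309^2 = 0.095481 m^2
V = pi * 0.095481 * 33.5 * 0.53
V = 5.326 m^3

5.326


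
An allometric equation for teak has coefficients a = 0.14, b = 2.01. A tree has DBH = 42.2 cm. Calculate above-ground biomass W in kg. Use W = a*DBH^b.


Formula: W = a * DBH^b  (allometric power law)
DBH^b = 42.2^2.01 = 1848.7493
W = 0.14 * 1848.7493 = 258.8 kg

258.8


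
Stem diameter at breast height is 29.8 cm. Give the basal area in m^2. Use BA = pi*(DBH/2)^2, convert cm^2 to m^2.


Formula: BA = pi * (DBH/2)^2 / 10000  (cm^2 to m^2)
Radius = DBH/2 = 29.8/2 = 14.9 cm
BA = pi * 14.9^2 / 10000
   = 697.465 cm^2 / 10000
   = 0.0697 m^2

0.0697


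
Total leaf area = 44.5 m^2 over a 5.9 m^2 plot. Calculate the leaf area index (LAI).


Formula: LAI = total leaf area / ground area  (dimensionless)
LAI = 44.5 m^2 / 5.9 m^2
LAI = 7.54

7.54


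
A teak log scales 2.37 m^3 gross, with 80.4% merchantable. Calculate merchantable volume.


Formula: MV = V_total * (merchantable_pct / 100)
Merchantable fraction = 80.4% / 100 = 0.804
MV = 2.37 m^3 * 0.804 = 1.905 m^3

1.905


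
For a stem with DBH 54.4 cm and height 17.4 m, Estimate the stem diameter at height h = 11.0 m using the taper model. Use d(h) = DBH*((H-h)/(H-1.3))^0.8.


Taper: d(h) = DBH * ((H - h) / (H - 1.3))^0.8
Numerator = H - h = 17.4 - 11.0 = 6.4 m
Denominator = H - 1.3 = 17.4 - 1.3 = 16.1 m
Ratio = 6.4 / 16.1 = 0.39752
d = 54.4 * 0.39752^0.8 = 26.0 cm

26.0


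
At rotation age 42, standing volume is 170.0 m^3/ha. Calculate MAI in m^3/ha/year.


Formula: MAI = Total Volume / Stand Age
MAI = 170.0 m^3/ha / 42 years
MAI = 4.05 m^3/ha/year

4.05


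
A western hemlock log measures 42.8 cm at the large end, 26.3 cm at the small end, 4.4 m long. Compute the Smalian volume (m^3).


Smalian: V = (A1 + A2)/2 * L,  A = pi*(D/200)^2
A1 = pi*(42.8/200)^2 = 0.143872 m^2
A2 = pi*(26.3/200)^2 = 0.054325 m^2
V = (0.143872+0.054325)/2*4.4 = 0.436 m^3

0.436


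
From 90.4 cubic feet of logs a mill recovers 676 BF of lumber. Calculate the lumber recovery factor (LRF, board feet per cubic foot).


Formula: LRF = Lumber Output (BF) / Log Input (ft^3)
LRF = 676 BF / 90.4 ft^3
LRF = 7.48 BF/ft^3

7.48


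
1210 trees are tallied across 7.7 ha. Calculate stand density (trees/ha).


Formula: Stand Density = N_trees / Area_ha
Density = 1210 trees / 7.7 ha
Density = 157 trees/ha

157


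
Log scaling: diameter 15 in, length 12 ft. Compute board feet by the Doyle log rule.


Doyle: BF = (D - 4)^2 * L / 16
Adjusted diameter = 15 - 4 = 11 in
(D-4)^2 = 11^2 = 121
BF = 121 * 12 / 16 = 91 BF

91


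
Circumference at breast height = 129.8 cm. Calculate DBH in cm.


Formula: DBH = C / pi
DBH = 129.8 / pi
pi = 3.14159...
DBH = 41.3 cm

41.3


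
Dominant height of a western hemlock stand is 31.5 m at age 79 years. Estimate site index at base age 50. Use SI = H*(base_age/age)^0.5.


Formula: SI = H_dom * (base_age / age)^0.5
Age ratio = 50 / 79 = 0.63291
sqrt(age_ratio) = 0.79556
SI = 31.5 * 0.79556 = 25.1 m

25.1


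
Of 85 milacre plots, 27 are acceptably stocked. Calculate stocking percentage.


Formula: Stocking % = stocked plots / total plots * 100
Stocking = 27 / 85 * 100
Stocking = 0.3176 * 100 = 31.8%

31.8


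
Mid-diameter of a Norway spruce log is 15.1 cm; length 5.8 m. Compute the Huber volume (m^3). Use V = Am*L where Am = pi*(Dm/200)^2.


Huber: V = Am * L,  Am = pi*(Dm/200)^2
Am = pi*(15.1/200)^2 = 0.017908 m^2
V = 0.017908*5.8 = 0.1039 m^3

0.1039


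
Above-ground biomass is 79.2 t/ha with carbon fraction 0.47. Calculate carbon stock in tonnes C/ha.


Formula: Carbon Stock = Biomass * Carbon Fraction
C = 79.2 t/ha * 0.47
C = 37.2 t C/ha

37.2


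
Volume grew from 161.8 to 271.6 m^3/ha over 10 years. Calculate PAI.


Formula: PAI = (V_T2 - V_T1) / (T2 - T1)
Volume increment = 271.6 - 161.8 = 109.8 m^3/ha
PAI = 109.8 / 10 = 10.98 m^3/ha/year

10.98


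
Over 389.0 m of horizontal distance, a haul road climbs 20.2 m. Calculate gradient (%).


Formula: Gradient = rise / run * 100
Gradient = 20.2 / 389.0 * 100 = 5.2%

5.2


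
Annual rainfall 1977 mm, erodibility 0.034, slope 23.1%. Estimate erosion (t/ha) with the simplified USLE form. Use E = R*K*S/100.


Formula: E = R * K * S / 100  (simplified USLE)
R * K = 1977 * 0.034 = 67.218
E = 67.218 * 23.1 / 100 = 15.53 t/ha

15.53


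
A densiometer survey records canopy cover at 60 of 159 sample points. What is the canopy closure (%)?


Formula: Canopy closure = covered points / total points * 100
Closure = 60 / 159 * 100
Closure = 0.3774 * 100 = 37.7%

37.7


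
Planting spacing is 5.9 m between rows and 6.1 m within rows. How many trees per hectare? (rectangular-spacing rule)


Formula: TPH = 10000 m^2/ha / (spacing_x * spacing_y)
Area per tree = 5.9 m * 6.1 m = 35.99 m^2
TPH = 10000 / 35.99 = 278 trees/ha

278


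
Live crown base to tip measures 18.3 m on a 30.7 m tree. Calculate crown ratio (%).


Formula: Crown Ratio = (Crown Length / Total Height) * 100
CR = (18.3 m / 30.7 m) * 100
CR = 0.5961 * 100 = 59.6%

59.6


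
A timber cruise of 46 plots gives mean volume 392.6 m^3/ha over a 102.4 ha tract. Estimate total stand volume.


Formula: Total Volume = Mean Volume per ha * Total Area
Total Volume = 392.6 m^3/ha * 102.4 ha
Total Volume = 40202 m^3

40202


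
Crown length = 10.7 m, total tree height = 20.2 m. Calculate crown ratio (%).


Formula: Crown Ratio = (Crown Length / Total Height) * 100
CR = (10.7 m / 20.2 m) * 100
CR = 0.5297 * 100 = 53.0%

53.0


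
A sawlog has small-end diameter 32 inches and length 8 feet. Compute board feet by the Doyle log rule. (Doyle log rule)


Doyle: BF = (D - 4)^2 * L / 16
Adjusted diameter = 32 - 4 = 28 in
(D-4)^2 = 28^2 = 784
BF = 784 * 8 / 16 = 392 BF

392


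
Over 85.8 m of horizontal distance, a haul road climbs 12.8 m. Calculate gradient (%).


Formula: Gradient = rise / run * 100
Gradient = 12.8 / 85.8 * 100 = 14.9%

14.9


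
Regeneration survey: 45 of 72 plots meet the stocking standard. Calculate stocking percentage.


Formula: Stocking % = stocked plots / total plots * 100
Stocking = 45 / 72 * 100
Stocking = 0.625 * 100 = 62.5%

62.5


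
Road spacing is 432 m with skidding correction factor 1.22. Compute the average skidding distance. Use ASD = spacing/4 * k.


Formula: ASD = (spacing / 4) * correction
Uncorrected distance = spacing / 4 = 432 / 4 = 108 m
ASD = 108 * 1.22 = 132 m

132


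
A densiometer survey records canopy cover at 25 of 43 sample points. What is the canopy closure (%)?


Formula: Canopy closure = covered points / total points * 100
Closure = 25 / 43 * 100
Closure = 0.5814 * 100 = 58.1%

58.1


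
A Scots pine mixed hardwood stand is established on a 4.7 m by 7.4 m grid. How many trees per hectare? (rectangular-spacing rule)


Formula: TPH = 10000 m^2/ha / (spacing_x * spacing_y)
Area per tree = 4.7 m * 7.4 m = 34.78 m^2
TPH = 10000 / 34.78 = 288 trees/ha

288


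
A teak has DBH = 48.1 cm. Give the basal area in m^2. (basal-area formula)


Formula: BA = pi * (DBH/2)^2 / 10000  (cm^2 to m^2)
Radius = DBH/2 = 48.1/2 = 24.05 cm
BA = pi * 24.05^2 / 10000
   = 1817.105 cm^2 / 10000
   = 0.1817 m^2

0.1817


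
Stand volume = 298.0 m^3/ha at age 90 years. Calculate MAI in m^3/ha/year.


Formula: MAI = Total Volume / Stand Age
MAI = 298.0 m^3/ha / 90 years
MAI = 3.31 m^3/ha/year

3.31


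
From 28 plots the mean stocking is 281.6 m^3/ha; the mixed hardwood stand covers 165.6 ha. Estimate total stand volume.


Formula: Total Volume = Mean Volume per ha * Total Area
Total Volume = 281.6 m^3/ha * 165.6 ha
Total Volume = 46633 m^3

46633


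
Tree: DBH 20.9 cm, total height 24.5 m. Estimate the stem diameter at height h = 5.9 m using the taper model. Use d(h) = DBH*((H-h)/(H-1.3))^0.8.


Taper: d(h) = DBH * ((H - h) / (H - 1.3))^0.8
Numerator = H - h = 24.5 - 5.9 = 18.6 m
Denominator = H - 1.3 = 24.5 - 1.3 = 23.2 m
Ratio = 18.6 / 23.2 = 0.80172
d = 20.9 * 0.80172^0.8 = 17.5 cm

17.5


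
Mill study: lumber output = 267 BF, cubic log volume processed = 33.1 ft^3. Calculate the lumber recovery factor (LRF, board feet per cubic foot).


Formula: LRF = Lumber Output (BF) / Log Input (ft^3)
LRF = 267 BF / 33.1 ft^3
LRF = 8.07 BF/ft^3

8.07


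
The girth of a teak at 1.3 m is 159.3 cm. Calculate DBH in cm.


Formula: DBH = C / pi
DBH = 159.3 / pi
pi = 3.14159...
DBH = 50.7 cm

50.7


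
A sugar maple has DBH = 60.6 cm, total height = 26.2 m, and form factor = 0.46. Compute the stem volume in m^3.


Formula: V = pi * (DBH/200)^2 * H * ff
Radius = DBH/200 = 60.6/200 = 0.303 m
Radius^2 = 0.303^2 = 0.091809 m^2
V = pi * 0.091809 * 26.2 * 0.46
V = 3.476 m^3

3.476


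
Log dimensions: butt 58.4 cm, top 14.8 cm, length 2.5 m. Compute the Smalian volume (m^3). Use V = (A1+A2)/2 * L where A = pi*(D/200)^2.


Smalian: V = (A1 + A2)/2 * L,  A = pi*(D/200)^2
A1 = pi*(58.4/200)^2 = 0.267865 m^2
A2 = pi*(14.8/200)^2 = 0.017203 m^2
V = (0.267865+0.017203)/2*2.5 = 0.3563 m^3

0.3563


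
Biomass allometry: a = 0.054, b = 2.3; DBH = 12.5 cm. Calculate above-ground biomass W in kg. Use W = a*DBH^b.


Formula: W = a * DBH^b  (allometric power law)
DBH^b = 12.5^2.3 = 333.3443
W = 0.054 * 333.3443 = 18.0 kg

18.0


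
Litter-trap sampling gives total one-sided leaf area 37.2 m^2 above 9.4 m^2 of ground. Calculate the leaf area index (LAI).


Formula: LAI = total leaf area / ground area  (dimensionless)
LAI = 37.2 m^2 / 9.4 m^2
LAI = 3.96

3.96


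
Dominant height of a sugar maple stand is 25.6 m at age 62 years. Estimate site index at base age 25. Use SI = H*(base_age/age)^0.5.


Formula: SI = H_dom * (base_age / age)^0.5
Age ratio = 25 / 62 = 0.40323
sqrt(age_ratio) = 0.635
SI = 25.6 * 0.635 = 16.3 m

16.3


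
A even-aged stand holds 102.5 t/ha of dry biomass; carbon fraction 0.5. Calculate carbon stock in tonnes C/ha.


Formula: Carbon Stock = Biomass * Carbon Fraction
C = 102.5 t/ha * 0.5
C = 51.3 t C/ha

51.3


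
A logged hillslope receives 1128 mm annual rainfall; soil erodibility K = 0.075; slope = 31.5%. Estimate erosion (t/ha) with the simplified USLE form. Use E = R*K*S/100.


Formula: E = R * K * S / 100  (simplified USLE)
R * K = 1128 * 0.075 = 84.6
E = 84.6 * 31.5 / 100 = 26.65 t/ha

26.65


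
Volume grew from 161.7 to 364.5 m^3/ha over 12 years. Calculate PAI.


Formula: PAI = (V_T2 - V_T1) / (T2 - T1)
Volume increment = 364.5 - 161.7 = 202.8 m^3/ha
PAI = 202.8 / 12 = 16.9 m^3/ha/year

16.9
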